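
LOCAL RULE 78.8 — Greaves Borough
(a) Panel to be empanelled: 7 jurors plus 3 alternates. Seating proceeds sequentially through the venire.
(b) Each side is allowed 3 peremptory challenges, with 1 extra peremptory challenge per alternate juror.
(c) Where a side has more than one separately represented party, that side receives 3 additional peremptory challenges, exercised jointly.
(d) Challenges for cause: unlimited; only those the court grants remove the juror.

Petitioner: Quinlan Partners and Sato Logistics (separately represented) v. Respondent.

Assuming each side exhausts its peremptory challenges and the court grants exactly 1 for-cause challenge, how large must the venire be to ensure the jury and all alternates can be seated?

26

Seats to fill: 7 + 3 alternates = 10.
Peremptories — Petitioner: 3 + 1×3 + 3 = 9; Respondent: 3 + 1×3 = 6; total 15.
For-cause removals: 1.
Minimum venire: 10 + 15 + 1 = 26.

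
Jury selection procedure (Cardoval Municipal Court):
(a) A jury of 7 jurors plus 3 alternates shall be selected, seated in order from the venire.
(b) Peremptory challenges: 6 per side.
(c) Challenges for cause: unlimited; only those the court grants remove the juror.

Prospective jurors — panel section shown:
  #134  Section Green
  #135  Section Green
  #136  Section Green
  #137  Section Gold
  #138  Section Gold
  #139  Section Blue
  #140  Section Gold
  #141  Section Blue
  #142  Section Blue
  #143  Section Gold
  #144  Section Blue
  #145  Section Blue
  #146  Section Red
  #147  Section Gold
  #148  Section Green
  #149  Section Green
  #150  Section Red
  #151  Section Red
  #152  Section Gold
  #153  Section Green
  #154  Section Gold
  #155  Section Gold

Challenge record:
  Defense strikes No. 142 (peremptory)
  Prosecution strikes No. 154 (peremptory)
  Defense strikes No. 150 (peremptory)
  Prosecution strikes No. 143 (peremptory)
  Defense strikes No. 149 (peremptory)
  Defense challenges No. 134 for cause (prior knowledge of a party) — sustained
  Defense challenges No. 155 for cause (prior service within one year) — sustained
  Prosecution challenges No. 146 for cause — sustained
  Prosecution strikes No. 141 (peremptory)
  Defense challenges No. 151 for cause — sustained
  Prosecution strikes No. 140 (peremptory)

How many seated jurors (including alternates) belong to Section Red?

0

Removed: #134, #140, #141, #142, #143, #146, #149, #150, #151, #154, #155.
Seated (10 incl. alternates): #135, #136, #137, #138, #139, #144, #145, #147, #148, #152.
None of those are in Section Red → 0.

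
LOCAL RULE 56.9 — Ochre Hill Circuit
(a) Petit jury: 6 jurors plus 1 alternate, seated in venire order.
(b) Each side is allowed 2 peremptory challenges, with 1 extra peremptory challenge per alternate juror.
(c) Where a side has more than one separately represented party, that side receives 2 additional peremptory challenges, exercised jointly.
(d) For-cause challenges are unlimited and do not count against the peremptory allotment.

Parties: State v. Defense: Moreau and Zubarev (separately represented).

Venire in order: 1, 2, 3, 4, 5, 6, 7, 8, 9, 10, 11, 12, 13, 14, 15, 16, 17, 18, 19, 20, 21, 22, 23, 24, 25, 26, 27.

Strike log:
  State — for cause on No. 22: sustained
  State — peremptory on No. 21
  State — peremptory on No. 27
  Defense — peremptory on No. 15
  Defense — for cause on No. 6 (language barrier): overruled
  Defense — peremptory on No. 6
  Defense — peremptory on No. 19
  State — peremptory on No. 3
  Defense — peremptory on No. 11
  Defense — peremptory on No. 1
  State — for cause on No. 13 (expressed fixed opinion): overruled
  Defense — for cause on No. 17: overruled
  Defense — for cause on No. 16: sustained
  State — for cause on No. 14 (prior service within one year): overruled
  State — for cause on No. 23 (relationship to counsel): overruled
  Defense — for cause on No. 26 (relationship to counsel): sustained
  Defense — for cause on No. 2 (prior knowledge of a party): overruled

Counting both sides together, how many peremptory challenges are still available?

State allotment: 2 base + 1 × 1 alternate = 3. Defense allotment: 2 base + 1 × 1 alternate + 2 multi-party = 5.
State peremptories used: #21, #27, #3 — 3 (for-cause on #22, #13, #14, #23 don't count).
Defense peremptories used: #15, #6, #19, #11, #1 — 5 (for-cause on #6, #17, #16, #26, #2 don't count).
Remaining: (3 − 3) + (5 − 5) = 0.

0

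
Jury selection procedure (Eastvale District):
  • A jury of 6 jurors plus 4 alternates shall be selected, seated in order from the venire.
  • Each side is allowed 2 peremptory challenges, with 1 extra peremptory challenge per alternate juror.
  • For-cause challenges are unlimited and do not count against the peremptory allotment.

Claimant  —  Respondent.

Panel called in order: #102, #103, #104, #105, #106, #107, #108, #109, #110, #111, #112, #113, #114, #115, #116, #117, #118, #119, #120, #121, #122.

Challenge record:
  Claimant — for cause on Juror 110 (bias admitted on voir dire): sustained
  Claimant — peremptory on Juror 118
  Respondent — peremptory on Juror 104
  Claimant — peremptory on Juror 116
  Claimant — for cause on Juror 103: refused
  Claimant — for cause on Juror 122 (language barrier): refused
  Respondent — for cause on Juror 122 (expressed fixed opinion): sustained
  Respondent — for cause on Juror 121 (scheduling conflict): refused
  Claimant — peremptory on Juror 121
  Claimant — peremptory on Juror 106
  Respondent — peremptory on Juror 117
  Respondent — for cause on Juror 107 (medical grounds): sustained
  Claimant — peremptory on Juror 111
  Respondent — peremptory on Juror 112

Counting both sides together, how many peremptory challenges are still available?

Claimant allotment: 2 base + 1 × 4 alternates = 6. Respondent allotment: 2 base + 1 × 4 alternates = 6.
Claimant peremptories used: #118, #116, #121, #106, #111 — 5 (for-cause on #110, #103, #122 don't count).
Respondent peremptories used: #104, #117, #112 — 3 (for-cause on #122, #121, #107 don't count).
Remaining: (6 − 5) + (6 − 3) = 4.

4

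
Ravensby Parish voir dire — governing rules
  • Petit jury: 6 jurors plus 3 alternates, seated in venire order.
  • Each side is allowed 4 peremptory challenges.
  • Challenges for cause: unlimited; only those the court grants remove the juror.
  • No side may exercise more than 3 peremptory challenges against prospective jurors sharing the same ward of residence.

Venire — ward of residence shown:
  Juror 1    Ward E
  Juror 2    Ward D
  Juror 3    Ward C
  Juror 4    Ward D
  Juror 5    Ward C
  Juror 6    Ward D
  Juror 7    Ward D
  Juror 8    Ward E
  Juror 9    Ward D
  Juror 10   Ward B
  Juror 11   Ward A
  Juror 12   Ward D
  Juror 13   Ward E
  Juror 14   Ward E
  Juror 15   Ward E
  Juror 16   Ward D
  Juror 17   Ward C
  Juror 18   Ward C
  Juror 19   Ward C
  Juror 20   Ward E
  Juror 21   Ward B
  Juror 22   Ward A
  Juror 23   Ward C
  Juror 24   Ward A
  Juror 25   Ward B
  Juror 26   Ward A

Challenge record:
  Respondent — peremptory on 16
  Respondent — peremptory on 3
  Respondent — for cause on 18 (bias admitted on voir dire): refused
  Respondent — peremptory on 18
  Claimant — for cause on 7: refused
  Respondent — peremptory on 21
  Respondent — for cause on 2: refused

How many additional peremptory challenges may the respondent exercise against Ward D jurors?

Respondent peremptories so far: #16, #3, #18, #21 — 4 of 4 used, 0 left overall.
Against Ward D: #16 — 1 used; per-ward cap 3 leaves 2.
Binding limit: min(0, 2) = 0.

0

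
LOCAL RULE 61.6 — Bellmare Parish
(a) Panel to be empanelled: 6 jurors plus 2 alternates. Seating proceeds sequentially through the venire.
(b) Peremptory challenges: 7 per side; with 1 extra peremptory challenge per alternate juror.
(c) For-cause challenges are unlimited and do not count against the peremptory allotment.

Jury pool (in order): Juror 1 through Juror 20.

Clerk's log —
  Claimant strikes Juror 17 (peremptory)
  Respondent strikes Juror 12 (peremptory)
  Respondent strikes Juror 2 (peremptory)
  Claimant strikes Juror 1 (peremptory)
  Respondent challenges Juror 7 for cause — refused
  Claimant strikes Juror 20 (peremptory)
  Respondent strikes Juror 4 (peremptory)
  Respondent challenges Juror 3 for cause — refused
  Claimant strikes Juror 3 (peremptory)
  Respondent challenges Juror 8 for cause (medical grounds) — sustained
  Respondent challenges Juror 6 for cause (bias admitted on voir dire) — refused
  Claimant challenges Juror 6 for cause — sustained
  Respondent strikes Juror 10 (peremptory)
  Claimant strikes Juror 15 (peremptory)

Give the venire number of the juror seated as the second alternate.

18

Removed: #1, #2, #3, #4, #6, #8, #10, #12, #15, #17, #20. (#7 stays — for-cause denied.)
Seating in order: seats 1–6 → #5, #7, #9, #11, #13, #14; alternates → #16, #18.
So alternate 2 is #18.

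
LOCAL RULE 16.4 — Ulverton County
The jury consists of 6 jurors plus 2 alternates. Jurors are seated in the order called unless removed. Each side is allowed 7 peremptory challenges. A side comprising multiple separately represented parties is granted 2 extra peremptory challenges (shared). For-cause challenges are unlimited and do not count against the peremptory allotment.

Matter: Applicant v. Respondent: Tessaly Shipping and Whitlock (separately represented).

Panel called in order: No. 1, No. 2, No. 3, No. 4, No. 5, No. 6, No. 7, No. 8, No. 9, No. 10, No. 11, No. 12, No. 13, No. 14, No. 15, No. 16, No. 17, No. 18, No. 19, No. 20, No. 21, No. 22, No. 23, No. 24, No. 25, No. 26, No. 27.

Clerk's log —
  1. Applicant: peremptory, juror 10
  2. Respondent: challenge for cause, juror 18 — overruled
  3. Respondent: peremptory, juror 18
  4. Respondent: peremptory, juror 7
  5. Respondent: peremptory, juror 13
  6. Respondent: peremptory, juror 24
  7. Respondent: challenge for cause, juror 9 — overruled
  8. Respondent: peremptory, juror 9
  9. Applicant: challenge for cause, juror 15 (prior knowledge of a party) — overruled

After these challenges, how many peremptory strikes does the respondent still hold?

4

Respondent allotment: 7 base + 2 multi-party = 9.
Respondent peremptories used: #18, #7, #13, #24, #9 — 5 (for-cause on #18, #9 don't count).
Remaining: 9 − 5 = 4.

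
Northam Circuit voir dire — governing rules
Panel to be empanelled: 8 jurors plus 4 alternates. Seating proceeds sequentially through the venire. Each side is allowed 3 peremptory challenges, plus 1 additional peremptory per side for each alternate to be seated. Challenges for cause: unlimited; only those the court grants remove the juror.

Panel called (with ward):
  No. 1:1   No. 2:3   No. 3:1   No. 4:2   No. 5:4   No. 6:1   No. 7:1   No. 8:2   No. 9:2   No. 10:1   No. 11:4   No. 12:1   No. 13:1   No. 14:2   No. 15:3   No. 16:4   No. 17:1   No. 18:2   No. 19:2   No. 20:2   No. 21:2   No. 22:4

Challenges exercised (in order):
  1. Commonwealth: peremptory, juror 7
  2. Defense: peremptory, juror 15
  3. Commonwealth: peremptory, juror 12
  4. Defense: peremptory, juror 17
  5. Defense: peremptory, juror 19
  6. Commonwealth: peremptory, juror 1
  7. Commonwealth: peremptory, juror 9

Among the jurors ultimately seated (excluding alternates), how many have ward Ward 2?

Removed: #1, #7, #9, #12, #15, #17, #19.
Seated jurors 1–8: #2, #3, #4, #5, #6, #8, #10, #11 (alternates #13, #14, #16, #18 not counted).
Of those, in Ward 2: #4, #8 → 2.

2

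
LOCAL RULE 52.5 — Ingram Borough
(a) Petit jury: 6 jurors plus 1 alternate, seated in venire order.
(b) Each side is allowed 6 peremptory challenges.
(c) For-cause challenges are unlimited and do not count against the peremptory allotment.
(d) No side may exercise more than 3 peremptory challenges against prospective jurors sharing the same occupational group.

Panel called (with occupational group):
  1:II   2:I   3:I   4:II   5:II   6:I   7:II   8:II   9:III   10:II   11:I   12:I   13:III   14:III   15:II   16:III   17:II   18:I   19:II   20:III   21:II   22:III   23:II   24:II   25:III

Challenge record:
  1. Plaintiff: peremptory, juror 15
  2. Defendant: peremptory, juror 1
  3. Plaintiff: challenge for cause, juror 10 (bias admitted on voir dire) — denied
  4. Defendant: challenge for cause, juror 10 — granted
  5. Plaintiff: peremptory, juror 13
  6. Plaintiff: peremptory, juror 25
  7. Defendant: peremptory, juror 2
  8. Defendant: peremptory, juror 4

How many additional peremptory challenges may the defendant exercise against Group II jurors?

Defendant peremptories so far: #1, #2, #4 — 3 of 6 used, 3 left overall.
Against Group II: #1, #4 — 2 used; per-group cap 3 leaves 1.
Binding limit: min(3, 1) = 1.

1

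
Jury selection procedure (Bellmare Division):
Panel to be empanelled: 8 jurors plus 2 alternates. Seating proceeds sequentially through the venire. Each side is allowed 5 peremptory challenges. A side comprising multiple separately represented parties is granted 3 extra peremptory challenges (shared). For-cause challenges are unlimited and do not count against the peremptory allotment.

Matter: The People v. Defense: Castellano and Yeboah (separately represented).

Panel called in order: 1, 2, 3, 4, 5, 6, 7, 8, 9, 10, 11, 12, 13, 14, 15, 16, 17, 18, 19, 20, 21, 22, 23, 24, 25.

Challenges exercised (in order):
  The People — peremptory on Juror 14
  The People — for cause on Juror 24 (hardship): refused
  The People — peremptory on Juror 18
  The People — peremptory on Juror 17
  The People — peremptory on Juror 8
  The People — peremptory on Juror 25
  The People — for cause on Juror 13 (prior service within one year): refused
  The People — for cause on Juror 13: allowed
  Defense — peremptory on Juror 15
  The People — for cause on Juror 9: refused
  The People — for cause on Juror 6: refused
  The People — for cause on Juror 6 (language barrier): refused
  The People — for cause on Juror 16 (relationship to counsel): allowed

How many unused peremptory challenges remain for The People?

0

The People allotment: 5.
The People peremptories used: #14, #18, #17, #8, #25 — 5 (for-cause on #24, #13, #13, #9, #6, #6, #16 don't count).
Remaining: 5 − 5 = 0.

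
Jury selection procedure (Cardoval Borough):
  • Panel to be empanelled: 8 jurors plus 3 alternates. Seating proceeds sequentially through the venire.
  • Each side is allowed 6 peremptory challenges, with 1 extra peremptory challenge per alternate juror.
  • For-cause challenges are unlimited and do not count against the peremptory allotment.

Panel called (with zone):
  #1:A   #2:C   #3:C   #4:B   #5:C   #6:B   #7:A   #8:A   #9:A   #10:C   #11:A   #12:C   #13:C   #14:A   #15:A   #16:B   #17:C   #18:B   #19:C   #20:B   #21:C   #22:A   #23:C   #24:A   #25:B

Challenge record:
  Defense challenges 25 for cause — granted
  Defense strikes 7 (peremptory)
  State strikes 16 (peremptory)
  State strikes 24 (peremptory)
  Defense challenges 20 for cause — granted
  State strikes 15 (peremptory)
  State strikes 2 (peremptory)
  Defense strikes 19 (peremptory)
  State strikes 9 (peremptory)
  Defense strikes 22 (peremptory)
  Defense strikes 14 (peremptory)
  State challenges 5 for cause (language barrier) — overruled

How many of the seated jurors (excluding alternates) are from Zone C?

3

Removed: #2, #7, #9, #14, #15, #16, #19, #20, #22, #24, #25.
Seated jurors 1–8: #1, #3, #4, #5, #6, #8, #10, #11 (alternates #12, #13, #17 not counted).
Of those, in Zone C: #3, #5, #10 → 3.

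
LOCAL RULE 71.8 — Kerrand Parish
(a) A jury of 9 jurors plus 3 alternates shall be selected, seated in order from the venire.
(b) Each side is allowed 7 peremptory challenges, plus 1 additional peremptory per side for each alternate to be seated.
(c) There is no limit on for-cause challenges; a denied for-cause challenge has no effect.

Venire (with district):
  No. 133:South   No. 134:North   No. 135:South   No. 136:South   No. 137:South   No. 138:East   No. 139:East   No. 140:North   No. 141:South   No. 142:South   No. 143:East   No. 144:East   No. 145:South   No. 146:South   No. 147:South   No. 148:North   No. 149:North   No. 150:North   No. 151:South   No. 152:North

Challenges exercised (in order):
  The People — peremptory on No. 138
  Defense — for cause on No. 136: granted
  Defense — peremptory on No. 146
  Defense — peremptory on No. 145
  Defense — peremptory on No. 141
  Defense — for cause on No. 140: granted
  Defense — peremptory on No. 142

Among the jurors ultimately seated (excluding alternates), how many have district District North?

Removed: #136, #138, #140, #141, #142, #145, #146.
Seated jurors 1–9: #133, #134, #135, #137, #139, #143, #144, #147, #148 (alternates #149, #150, #151 not counted).
Of those, in District North: #134, #148 → 2.

2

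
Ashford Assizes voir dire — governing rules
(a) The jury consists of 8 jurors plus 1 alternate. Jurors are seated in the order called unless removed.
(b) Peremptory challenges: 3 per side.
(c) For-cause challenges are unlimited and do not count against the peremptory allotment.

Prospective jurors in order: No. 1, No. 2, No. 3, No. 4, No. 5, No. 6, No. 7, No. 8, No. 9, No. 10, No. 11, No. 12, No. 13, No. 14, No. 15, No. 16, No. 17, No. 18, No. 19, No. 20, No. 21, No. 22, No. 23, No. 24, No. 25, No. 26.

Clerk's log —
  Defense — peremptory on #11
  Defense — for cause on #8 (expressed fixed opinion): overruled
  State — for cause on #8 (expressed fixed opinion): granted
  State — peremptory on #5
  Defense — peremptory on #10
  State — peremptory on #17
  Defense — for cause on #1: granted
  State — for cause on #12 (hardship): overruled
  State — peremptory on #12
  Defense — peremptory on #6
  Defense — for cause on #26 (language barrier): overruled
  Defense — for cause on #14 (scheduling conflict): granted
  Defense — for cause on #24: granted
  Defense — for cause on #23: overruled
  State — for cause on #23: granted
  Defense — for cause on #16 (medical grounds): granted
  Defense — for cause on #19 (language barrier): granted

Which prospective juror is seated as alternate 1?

20

Removed: #1, #5, #6, #8, #10, #11, #12, #14, #16, #17, #19, #23, #24. (#26 stays — for-cause denied.)
Seating in order: seats 1–8 → #2, #3, #4, #7, #9, #13, #15, #18; alternates → #20.
So alternate 1 is #20.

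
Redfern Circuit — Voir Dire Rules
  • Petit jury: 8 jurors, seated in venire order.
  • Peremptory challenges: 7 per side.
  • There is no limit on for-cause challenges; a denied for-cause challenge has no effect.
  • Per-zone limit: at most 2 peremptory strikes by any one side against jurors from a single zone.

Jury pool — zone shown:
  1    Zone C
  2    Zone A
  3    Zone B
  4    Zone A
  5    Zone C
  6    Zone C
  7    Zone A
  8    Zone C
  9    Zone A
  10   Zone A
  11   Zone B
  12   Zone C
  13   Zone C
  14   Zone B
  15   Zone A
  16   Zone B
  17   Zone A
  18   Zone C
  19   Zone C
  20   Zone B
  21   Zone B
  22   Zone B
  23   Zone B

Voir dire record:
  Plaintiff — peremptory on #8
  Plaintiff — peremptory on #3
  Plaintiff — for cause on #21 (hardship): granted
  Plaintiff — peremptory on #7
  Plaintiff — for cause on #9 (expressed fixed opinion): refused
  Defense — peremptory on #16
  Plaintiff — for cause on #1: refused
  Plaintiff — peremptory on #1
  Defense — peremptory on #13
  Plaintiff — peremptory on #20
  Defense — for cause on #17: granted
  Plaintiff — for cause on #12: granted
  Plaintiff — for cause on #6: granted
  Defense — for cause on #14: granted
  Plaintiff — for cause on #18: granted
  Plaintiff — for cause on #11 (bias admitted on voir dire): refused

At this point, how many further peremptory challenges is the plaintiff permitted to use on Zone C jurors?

0

Plaintiff peremptories so far: #8, #3, #7, #1, #20 — 5 of 7 used, 2 left overall.
Against Zone C: #8, #1 — 2 used; per-zone cap 2 leaves 0.
Binding limit: min(2, 0) = 0.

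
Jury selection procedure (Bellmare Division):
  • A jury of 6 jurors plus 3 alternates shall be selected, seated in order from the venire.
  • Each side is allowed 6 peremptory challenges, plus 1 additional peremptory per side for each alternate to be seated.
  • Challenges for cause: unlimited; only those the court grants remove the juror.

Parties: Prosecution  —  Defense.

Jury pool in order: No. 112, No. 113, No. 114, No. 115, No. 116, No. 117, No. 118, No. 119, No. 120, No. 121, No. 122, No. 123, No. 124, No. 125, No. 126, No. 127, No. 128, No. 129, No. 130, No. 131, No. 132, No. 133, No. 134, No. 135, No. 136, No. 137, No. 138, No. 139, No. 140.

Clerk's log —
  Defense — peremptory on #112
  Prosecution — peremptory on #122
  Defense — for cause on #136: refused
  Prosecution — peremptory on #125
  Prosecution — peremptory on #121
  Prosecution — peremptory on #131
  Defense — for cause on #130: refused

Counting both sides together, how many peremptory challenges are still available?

13

Prosecution allotment: 6 base + 1 × 3 alternates = 9. Defense allotment: 6 base + 1 × 3 alternates = 9.
Prosecution peremptories used: #122, #125, #121, #131 — 4.
Defense peremptories used: #112 — 1 (for-cause on #136, #130 don't count).
Remaining: (9 − 4) + (9 − 1) = 13.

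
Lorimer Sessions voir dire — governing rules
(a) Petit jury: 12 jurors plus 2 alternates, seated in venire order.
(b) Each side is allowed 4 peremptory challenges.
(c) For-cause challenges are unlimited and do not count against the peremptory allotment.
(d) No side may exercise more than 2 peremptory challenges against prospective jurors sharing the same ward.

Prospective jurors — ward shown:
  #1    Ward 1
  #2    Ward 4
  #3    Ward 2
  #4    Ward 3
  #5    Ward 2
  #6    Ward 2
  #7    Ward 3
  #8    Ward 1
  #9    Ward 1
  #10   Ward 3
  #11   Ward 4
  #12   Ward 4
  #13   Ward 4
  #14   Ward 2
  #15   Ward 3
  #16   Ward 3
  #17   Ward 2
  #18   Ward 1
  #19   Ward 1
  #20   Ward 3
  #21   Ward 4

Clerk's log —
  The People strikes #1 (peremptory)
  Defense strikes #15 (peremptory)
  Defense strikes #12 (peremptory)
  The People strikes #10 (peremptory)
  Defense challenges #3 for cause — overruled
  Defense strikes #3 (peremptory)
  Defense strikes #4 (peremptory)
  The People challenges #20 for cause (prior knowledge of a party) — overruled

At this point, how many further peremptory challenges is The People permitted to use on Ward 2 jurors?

2

The People peremptories so far: #1, #10 — 2 of 4 used, 2 left overall.
Against Ward 2: none yet — per-ward cap 2 leaves 2.
Binding limit: min(2, 2) = 2.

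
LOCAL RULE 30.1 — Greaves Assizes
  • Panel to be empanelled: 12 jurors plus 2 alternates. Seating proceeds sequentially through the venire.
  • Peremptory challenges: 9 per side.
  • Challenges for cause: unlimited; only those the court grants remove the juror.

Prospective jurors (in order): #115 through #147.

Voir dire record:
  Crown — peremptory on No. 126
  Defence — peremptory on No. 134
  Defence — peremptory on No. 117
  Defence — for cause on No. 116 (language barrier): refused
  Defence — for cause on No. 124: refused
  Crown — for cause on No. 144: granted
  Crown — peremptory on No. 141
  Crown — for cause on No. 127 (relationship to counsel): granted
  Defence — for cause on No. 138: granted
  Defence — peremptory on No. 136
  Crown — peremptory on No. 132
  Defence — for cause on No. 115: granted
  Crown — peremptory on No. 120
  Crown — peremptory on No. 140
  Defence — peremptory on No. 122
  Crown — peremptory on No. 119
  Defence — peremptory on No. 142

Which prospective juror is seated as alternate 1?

Removed: #115, #117, #119, #120, #122, #126, #127, #132, #134, #136, #138, #140, #141, #142, #144. (#116, #124 stay — for-cause denied.)
Seating in order: seats 1–12 → #116, #118, #121, #123, #124, #125, #128, #129, #130, #131, #133, #135; alternates → #137, #139.
So alternate 1 is #137.

137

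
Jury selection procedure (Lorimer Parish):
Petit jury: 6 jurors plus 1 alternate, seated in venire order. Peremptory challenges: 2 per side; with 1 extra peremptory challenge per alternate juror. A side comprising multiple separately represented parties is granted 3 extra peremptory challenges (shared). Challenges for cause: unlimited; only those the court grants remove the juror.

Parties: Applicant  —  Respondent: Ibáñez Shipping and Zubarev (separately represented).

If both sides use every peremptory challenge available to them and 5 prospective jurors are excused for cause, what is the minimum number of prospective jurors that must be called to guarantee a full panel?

21

Seats to fill: 6 + 1 alternates = 7.
Peremptories — Applicant: 2 + 1×1 = 3; Respondent: 2 + 1×1 + 3 = 6; total 9.
For-cause removals: 5.
Minimum venire: 7 + 9 + 5 = 21.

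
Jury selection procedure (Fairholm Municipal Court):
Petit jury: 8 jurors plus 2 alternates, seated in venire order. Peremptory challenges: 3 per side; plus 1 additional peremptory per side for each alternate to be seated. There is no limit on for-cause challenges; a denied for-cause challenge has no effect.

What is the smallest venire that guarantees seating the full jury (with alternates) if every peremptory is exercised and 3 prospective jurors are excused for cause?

23

Seats to fill: 8 + 2 alternates = 10.
Peremptories: 3 + 1×2 = 5 per side × 2 sides = 10.
For-cause removals: 3.
Minimum venire: 10 + 10 + 3 = 23.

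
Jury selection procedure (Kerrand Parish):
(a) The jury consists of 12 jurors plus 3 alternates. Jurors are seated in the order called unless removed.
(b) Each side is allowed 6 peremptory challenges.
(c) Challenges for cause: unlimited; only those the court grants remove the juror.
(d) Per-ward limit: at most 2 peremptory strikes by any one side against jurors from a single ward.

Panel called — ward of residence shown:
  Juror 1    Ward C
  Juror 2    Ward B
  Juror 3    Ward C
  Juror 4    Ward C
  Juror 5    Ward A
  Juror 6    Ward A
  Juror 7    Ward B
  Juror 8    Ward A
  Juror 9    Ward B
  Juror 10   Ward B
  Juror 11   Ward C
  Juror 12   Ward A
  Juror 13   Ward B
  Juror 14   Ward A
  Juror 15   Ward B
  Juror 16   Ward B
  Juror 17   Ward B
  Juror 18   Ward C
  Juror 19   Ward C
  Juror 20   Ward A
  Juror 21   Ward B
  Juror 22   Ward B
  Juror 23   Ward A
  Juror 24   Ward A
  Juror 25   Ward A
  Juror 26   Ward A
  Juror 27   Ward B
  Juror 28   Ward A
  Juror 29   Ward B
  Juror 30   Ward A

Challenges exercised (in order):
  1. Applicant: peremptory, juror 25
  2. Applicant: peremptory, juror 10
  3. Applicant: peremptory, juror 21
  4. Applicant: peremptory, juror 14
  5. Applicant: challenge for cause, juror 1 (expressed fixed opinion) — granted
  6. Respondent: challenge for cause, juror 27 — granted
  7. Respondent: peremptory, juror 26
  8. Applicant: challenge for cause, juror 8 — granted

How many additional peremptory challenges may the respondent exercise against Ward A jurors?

1

Respondent peremptories so far: #26 — 1 of 6 used, 5 left overall.
Against Ward A: #26 — 1 used; per-ward cap 2 leaves 1.
Binding limit: min(5, 1) = 1.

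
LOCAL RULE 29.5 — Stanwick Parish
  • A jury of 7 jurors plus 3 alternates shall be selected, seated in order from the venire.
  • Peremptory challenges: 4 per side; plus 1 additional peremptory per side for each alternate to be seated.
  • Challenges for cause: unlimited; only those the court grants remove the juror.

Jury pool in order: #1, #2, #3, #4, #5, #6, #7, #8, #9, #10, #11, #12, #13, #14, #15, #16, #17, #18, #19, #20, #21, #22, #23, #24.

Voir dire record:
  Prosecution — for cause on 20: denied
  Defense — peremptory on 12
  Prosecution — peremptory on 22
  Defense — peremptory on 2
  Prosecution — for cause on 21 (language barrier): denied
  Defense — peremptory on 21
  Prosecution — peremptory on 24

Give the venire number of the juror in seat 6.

7

Removed: #2, #12, #21, #22, #24. (#20 stays — for-cause denied.)
Seating in order: seats 1–7 → #1, #3, #4, #5, #6, #7, #8; alternates → #9, #10, #11.
So seat 6 is #7.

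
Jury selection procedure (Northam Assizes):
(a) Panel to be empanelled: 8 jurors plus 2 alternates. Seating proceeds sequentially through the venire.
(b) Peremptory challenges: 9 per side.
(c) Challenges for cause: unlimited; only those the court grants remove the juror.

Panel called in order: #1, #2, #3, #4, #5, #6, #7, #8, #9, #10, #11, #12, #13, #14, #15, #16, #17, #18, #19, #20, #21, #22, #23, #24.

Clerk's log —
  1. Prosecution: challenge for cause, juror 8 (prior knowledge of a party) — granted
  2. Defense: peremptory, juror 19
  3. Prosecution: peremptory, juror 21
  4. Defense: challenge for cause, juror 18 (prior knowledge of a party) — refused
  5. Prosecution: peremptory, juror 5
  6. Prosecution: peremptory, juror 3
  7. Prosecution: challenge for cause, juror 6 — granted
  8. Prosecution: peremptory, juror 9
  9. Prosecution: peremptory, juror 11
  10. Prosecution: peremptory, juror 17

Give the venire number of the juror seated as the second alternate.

Removed: #3, #5, #6, #8, #9, #11, #17, #19, #21. (#18 stays — for-cause denied.)
Seating in order: seats 1–8 → #1, #2, #4, #7, #10, #12, #13, #14; alternates → #15, #16.
So alternate 2 is #16.

16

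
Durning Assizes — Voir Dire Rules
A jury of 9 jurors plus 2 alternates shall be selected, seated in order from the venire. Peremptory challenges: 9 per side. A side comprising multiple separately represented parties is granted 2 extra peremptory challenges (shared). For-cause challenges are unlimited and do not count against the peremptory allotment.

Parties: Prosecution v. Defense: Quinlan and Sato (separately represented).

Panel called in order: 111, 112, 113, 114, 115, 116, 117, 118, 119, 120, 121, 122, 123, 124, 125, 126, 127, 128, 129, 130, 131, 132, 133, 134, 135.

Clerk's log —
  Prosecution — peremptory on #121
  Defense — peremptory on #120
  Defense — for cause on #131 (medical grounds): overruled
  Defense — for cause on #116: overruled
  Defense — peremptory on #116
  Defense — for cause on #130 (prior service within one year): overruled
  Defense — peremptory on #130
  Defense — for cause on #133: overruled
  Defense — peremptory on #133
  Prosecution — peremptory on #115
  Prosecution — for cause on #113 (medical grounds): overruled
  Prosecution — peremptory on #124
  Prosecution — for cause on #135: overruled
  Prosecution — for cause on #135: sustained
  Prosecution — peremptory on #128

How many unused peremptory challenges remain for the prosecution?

Prosecution allotment: 9.
Prosecution peremptories used: #121, #115, #124, #128 — 4 (for-cause on #113, #135, #135 don't count).
Remaining: 9 − 4 = 5.

5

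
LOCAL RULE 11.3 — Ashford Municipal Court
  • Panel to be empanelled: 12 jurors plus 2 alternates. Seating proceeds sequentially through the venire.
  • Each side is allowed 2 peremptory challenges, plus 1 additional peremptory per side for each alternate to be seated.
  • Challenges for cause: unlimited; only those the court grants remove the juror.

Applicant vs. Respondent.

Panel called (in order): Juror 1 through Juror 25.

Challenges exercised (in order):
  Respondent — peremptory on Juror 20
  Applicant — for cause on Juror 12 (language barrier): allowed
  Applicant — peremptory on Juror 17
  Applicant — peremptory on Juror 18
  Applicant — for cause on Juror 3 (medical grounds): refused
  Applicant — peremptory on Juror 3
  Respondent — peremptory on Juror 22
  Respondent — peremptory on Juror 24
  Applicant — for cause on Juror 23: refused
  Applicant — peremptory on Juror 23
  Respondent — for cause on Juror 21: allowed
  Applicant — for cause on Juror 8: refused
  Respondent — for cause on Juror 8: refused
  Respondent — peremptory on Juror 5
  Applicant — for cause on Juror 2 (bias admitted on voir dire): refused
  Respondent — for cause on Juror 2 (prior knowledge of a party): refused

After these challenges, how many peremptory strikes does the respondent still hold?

Respondent allotment: 2 base + 1 × 2 alternates = 4.
Respondent peremptories used: #20, #22, #24, #5 — 4 (for-cause on #21, #8, #2 don't count).
Remaining: 4 − 4 = 0.

0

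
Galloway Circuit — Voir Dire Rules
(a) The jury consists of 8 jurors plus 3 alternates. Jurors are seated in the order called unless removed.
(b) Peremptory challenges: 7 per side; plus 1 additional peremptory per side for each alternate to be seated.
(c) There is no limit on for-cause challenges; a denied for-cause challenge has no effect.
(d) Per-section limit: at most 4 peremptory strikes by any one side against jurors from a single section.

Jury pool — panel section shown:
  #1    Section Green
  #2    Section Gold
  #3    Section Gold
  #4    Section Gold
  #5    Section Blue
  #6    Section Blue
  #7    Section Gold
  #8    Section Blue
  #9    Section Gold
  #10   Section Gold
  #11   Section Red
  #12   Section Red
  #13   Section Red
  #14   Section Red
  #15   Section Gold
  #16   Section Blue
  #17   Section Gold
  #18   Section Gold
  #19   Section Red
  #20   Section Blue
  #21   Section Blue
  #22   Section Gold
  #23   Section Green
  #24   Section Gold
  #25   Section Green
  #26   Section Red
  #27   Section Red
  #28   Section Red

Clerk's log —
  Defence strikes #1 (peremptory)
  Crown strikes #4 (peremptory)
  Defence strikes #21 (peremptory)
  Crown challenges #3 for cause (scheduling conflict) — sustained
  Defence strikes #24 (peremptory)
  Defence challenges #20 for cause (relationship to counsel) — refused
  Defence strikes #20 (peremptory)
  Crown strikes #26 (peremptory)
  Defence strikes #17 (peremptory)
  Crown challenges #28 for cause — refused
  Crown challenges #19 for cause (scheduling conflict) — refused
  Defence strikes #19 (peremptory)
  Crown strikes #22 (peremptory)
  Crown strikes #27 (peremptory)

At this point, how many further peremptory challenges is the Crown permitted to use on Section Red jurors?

Crown peremptories so far: #4, #26, #22, #27 — 4 of 10 used, 6 left overall.
Against Section Red: #26, #27 — 2 used; per-section cap 4 leaves 2.
Binding limit: min(6, 2) = 2.

2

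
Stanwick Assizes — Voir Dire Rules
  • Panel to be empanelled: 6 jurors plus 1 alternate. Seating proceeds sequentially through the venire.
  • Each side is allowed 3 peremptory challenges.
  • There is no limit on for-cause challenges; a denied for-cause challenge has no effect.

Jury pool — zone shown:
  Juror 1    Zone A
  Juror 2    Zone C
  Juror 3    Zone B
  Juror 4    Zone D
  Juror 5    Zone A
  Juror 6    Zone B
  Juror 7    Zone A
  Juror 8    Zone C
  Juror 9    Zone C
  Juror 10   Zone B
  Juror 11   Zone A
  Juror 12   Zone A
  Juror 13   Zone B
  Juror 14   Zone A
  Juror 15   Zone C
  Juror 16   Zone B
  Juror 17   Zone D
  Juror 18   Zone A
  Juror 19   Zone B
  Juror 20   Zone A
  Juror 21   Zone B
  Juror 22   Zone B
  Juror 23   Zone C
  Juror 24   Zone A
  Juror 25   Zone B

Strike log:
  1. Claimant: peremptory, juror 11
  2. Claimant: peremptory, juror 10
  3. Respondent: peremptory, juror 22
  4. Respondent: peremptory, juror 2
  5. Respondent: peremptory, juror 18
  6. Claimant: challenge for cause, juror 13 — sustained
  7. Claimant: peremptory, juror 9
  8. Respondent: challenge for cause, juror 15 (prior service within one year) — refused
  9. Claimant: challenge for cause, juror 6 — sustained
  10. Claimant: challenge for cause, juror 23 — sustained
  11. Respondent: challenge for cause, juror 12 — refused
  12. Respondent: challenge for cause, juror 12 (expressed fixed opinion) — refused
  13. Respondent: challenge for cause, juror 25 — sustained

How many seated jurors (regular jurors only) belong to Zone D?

Removed: #2, #6, #9, #10, #11, #13, #18, #22, #23, #25.
Seated jurors 1–6: #1, #3, #4, #5, #7, #8 (alternates #12 not counted).
Of those, in Zone D: #4 → 1.

1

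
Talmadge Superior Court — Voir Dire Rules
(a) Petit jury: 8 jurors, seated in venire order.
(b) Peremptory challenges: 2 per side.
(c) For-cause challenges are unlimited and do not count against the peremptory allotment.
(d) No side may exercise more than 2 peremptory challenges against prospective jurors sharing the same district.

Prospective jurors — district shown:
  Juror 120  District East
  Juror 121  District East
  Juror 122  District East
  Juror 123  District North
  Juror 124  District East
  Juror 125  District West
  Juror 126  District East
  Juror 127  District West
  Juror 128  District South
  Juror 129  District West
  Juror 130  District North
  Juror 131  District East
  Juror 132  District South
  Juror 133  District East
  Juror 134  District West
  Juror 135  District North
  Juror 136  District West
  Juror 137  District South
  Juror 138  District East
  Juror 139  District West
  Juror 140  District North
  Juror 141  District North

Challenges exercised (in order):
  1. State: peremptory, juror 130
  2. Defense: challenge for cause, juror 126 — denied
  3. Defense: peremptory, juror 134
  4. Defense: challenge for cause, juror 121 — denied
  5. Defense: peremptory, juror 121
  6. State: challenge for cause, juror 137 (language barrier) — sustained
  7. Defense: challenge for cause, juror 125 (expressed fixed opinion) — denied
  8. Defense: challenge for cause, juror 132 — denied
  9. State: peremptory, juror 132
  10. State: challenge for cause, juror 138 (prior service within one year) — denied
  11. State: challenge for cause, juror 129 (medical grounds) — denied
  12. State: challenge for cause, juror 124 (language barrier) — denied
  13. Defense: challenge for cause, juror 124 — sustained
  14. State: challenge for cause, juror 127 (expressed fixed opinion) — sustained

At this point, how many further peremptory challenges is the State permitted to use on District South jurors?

State peremptories so far: #130, #132 — 2 of 2 used, 0 left overall.
Against District South: #132 — 1 used; per-district cap 2 leaves 1.
Binding limit: min(0, 1) = 0.

0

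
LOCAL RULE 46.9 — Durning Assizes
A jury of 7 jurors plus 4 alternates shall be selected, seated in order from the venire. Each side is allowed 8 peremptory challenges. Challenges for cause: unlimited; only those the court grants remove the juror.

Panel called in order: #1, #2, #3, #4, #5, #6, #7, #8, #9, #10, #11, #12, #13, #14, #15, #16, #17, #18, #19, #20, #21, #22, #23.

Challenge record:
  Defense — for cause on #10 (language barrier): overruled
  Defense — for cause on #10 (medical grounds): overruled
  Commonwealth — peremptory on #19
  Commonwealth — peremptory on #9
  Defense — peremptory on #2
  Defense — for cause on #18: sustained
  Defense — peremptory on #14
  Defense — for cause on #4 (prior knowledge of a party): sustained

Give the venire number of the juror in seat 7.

Removed: #2, #4, #9, #14, #18, #19. (#10 stays — for-cause denied.)
Filling seats in venire order through position 7: #1, #3, #5, #6, #7, #8, #10.
So seat 7 is #10.

10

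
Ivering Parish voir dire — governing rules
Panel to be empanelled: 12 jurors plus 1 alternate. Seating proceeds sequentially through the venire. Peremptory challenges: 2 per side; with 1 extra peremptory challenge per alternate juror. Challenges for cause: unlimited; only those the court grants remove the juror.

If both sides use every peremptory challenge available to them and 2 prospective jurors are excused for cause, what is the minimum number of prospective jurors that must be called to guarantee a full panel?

21

Seats to fill: 12 + 1 alternates = 13.
Peremptories: 2 + 1×1 = 3 per side × 2 sides = 6.
For-cause removals: 2.
Minimum venire: 13 + 6 + 2 = 21.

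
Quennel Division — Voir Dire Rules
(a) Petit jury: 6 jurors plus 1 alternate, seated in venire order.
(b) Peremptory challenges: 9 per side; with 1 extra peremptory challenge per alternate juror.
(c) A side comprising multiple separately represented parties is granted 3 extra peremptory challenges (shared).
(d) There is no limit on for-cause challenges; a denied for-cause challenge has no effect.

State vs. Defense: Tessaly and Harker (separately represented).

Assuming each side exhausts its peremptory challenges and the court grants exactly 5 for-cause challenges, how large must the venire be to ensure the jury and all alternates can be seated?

35

Seats to fill: 6 + 1 alternates = 7.
Peremptories — State: 9 + 1×1 = 10; Defense: 9 + 1×1 + 3 = 13; total 23.
For-cause removals: 5.
Minimum venire: 7 + 23 + 5 = 35.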